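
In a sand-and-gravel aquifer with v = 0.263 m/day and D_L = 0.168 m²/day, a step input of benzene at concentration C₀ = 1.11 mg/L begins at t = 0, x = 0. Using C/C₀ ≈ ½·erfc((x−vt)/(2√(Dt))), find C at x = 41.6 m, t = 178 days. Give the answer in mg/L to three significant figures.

For a continuous step input, C/C₀ ≈ ½·erfc((x−vt)/(2√(Dt))).
vt = 0.263 × 178 = 46.814 m and 2√(Dt) = 2√(0.168 × 178) = 10.94 m.
Argument (x−vt)/(2√(Dt)) = (41.6 − 46.814)/10.94 = -0.4766; ½·erfc(-0.4766) = 0.7498.
C = 1.11 × 0.7498 = 0.832 mg/L.

0.832 mg/L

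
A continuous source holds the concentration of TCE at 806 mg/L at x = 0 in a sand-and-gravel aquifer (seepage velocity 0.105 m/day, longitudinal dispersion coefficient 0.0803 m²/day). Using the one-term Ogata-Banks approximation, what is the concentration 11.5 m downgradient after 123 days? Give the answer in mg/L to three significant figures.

504 mg/L

For a continuous step input, C/C₀ ≈ ½·erfc((x−vt)/(2√(Dt))).
vt = 0.105 × 123 = 12.915 m and 2√(Dt) = 2√(0.0803 × 123) = 6.286 m.
Argument (x−vt)/(2√(Dt)) = (11.5 − 12.915)/6.286 = -0.2251; ½·erfc(-0.2251) = 0.6249.
C = 806 × 0.6249 = 504 mg/L.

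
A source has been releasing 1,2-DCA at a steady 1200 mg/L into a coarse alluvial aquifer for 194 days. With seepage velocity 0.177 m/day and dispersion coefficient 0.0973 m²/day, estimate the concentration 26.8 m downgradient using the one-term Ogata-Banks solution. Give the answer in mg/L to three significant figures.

1070 mg/L

For a continuous step input, C/C₀ ≈ ½·erfc((x−vt)/(2√(Dt))).
vt = 0.177 × 194 = 34.338 m and 2√(Dt) = 2√(0.0973 × 194) = 8.689 m.
Argument (x−vt)/(2√(Dt)) = (26.8 − 34.338)/8.689 = -0.8675; ½·erfc(-0.8675) = 0.8901.
C = 1200 × 0.8901 = 1070 mg/L.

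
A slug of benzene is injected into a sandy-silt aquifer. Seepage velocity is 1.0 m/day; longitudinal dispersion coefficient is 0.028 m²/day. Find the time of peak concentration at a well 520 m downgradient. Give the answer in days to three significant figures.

For the 1D instantaneous-source solution, setting ∂C/∂t = 0 at fixed x gives v²t² + 2Dt − x² = 0, so t = (√(D² + v²x²) − D)/v².
√(D² + v²x²) = √(0.028² + 1.0² × 520²) = 520.0; v² = 1.
t = (520.0 − 0.028)/1 = 520 days (vs. the pure-advection estimate x/v = 520 d).

520 days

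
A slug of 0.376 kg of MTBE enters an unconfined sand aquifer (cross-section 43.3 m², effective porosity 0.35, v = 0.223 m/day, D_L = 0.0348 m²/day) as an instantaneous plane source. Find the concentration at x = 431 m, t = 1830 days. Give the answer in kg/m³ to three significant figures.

For an instantaneous plane source, C(x,t) = M/(n_e·A·√(4πDt)) · exp(−(x−vt)²/(4Dt)), with n_e·A the pore (flow) area.
Plume center vt = 0.223 × 1830 = 408.09 m, so the well at 431 m is 22.91 m downgradient of the peak.
√(4πDt) = 28.29 m, giving peak height M/(n_e·A·√(4πDt)) = 0.376/(0.35 × 43.3 × 28.29) = 0.0008770 kg/m³.
(x−vt)²/(4Dt) = (22.91)²/(4 × 0.0348 × 1830) = 2.060; exp(−2.060) = 0.1275.
C = 0.0008770 × 0.1275 = 0.000112 kg/m³.

0.000112 kg/m³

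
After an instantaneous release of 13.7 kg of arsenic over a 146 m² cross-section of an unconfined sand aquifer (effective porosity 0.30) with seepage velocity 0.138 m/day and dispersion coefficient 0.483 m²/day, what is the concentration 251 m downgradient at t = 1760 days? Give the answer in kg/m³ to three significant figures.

For an instantaneous plane source, C(x,t) = M/(n_e·A·√(4πDt)) · exp(−(x−vt)²/(4Dt)), with n_e·A the pore (flow) area.
Plume center vt = 0.138 × 1760 = 242.88 m, so the well at 251 m is 8.12 m downgradient of the peak.
√(4πDt) = 103.4 m, giving peak height M/(n_e·A·√(4πDt)) = 13.7/(0.30 × 146 × 103.4) = 0.003025 kg/m³.
(x−vt)²/(4Dt) = (8.12)²/(4 × 0.483 × 1760) = 0.01939; exp(−0.01939) = 0.9808.
C = 0.003025 × 0.9808 = 0.00297 kg/m³.

0.00297 kg/m³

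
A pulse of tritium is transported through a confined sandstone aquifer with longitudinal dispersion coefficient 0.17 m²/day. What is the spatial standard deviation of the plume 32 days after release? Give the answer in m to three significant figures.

Dispersive spreading gives a Gaussian with σ² = 2Dt; advection only shifts the center.
σ = √(2 × 0.17 × 32) = 3.30 m.

3.30 m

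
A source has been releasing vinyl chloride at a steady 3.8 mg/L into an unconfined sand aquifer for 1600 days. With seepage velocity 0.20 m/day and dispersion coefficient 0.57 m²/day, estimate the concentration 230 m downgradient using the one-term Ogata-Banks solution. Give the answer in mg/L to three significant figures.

3.73 mg/L

For a continuous step input, C/C₀ ≈ ½·erfc((x−vt)/(2√(Dt))).
vt = 0.20 × 1600 = 320 m and 2√(Dt) = 2√(0.57 × 1600) = 60.40 m.
Argument (x−vt)/(2√(Dt)) = (230 − 320)/60.40 = -1.490; ½·erfc(-1.490) = 0.9824.
C = 3.8 × 0.9824 = 3.73 mg/L.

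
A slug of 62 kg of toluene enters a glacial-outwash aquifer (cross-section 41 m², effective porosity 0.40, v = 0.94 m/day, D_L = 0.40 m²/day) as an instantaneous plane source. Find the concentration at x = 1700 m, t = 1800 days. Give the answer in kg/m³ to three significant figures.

0.0389 kg/m³

For an instantaneous plane source, C(x,t) = M/(n_e·A·√(4πDt)) · exp(−(x−vt)²/(4Dt)), with n_e·A the pore (flow) area.
Plume center vt = 0.94 × 1800 = 1692 m, so the well at 1700 m is 8 m downgradient of the peak.
√(4πDt) = 95.12 m, giving peak height M/(n_e·A·√(4πDt)) = 62/(0.40 × 41 × 95.12) = 0.03974 kg/m³.
(x−vt)²/(4Dt) = (8)²/(4 × 0.40 × 1800) = 0.02222; exp(−0.02222) = 0.9780.
C = 0.03974 × 0.9780 = 0.0389 kg/m³.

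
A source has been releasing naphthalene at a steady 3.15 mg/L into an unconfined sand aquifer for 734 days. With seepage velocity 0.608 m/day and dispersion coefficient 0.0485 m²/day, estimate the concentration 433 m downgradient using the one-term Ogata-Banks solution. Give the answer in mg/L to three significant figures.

2.97 mg/L

For a continuous step input, C/C₀ ≈ ½·erfc((x−vt)/(2√(Dt))).
vt = 0.608 × 734 = 446.272 m and 2√(Dt) = 2√(0.0485 × 734) = 11.93 m.
Argument (x−vt)/(2√(Dt)) = (433 − 446.272)/11.93 = -1.112; ½·erfc(-1.112) = 0.9421.
C = 3.15 × 0.9421 = 2.97 mg/L.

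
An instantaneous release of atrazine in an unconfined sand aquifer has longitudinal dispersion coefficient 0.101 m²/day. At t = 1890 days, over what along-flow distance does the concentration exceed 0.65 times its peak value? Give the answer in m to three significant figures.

The plume is Gaussian with σ = √(2Dt) = √(2 × 0.101 × 1890) = 19.54 m.
C/C_peak = exp(−Δx²/(2σ²)) = 0.65 ⇒ Δx = σ·√(−2 ln 0.65) = 19.54 × 0.9282 = 18.14 m.
Width = 2Δx = 36.3 m.

36.3 m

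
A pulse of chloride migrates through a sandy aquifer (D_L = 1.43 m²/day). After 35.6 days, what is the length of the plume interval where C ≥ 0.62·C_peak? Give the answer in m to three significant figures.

The plume is Gaussian with σ = √(2Dt) = √(2 × 1.43 × 35.6) = 10.09 m.
C/C_peak = exp(−Δx²/(2σ²)) = 0.62 ⇒ Δx = σ·√(−2 ln 0.62) = 10.09 × 0.9778 = 9.866 m.
Width = 2Δx = 19.7 m.

19.7 m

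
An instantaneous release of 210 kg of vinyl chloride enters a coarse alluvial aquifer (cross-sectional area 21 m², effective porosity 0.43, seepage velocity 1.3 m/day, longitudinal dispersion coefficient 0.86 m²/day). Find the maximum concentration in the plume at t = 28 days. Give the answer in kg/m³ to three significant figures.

The peak of an instantaneous 1D plume sits at x = vt; there the Gaussian factor is 1 and C_max = M/(n_e·A·√(4πDt)), where n_e·A is the pore area the mass is dissolved in.
√(4πDt) = √(4π × 0.86 × 28) = 17.40 m, so C_max = 210/(0.43 × 21 × 17.40) = 1.34 kg/m³.

1.34 kg/m³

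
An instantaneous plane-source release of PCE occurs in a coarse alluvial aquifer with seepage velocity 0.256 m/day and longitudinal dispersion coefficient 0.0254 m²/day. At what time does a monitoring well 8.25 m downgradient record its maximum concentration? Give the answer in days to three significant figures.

For the 1D instantaneous-source solution, setting ∂C/∂t = 0 at fixed x gives v²t² + 2Dt − x² = 0, so t = (√(D² + v²x²) − D)/v².
√(D² + v²x²) = √(0.0254² + 0.256² × 8.25²) = 2.112; v² = 0.065536.
t = (2.112 − 0.0254)/0.065536 = 31.8 days (vs. the pure-advection estimate x/v = 32.2 d).

31.8 days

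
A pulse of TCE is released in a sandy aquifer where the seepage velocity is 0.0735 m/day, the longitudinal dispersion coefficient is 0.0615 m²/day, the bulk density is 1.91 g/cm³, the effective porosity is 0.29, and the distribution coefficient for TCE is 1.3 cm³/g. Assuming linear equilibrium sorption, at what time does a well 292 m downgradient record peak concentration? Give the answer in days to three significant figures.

Retardation factor R = 1 + ρ_b·K_d/n = 1 + 1.91 × 1.3/0.29 = 9.562.
Sorption retards both mechanisms: v_R = v/R = 0.007687 m/day, D_R = D/R = 0.006432 m²/day.
Peak time from v_R²t² + 2D_R t − x² = 0: t = (√(D_R² + v_R²x²) − D_R)/v_R².
√(D_R² + v_R²x²) = √(0.006432² + 0.007687² × 292²) = 2.245; v_R² = 5.909e-05.
t = (2.245 − 0.006432)/5.909e-05 = 37900 days.

37900 days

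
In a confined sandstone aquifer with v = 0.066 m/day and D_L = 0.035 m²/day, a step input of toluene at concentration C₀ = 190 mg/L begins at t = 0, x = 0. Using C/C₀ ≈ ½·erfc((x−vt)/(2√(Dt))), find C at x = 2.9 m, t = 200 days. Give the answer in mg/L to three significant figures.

189 mg/L

For a continuous step input, C/C₀ ≈ ½·erfc((x−vt)/(2√(Dt))).
vt = 0.066 × 200 = 13.2 m and 2√(Dt) = 2√(0.035 × 200) = 5.292 m.
Argument (x−vt)/(2√(Dt)) = (2.9 − 13.2)/5.292 = -1.946; ½·erfc(-1.946) = 0.9970.
C = 190 × 0.9970 = 189 mg/L.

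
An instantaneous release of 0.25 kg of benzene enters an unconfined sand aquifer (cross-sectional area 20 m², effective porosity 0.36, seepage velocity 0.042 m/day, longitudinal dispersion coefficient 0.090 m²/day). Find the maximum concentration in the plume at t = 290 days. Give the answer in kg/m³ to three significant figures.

0.00192 kg/m³

The peak of an instantaneous 1D plume sits at x = vt; there the Gaussian factor is 1 and C_max = M/(n_e·A·√(4πDt)), where n_e·A is the pore area the mass is dissolved in.
√(4πDt) = √(4π × 0.090 × 290) = 18.11 m, so C_max = 0.25/(0.36 × 20 × 18.11) = 0.00192 kg/m³.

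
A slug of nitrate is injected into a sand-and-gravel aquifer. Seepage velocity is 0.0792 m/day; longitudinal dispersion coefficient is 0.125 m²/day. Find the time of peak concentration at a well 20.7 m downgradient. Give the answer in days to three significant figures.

242 days

For the 1D instantaneous-source solution, setting ∂C/∂t = 0 at fixed x gives v²t² + 2Dt − x² = 0, so t = (√(D² + v²x²) − D)/v².
√(D² + v²x²) = √(0.125² + 0.0792² × 20.7²) = 1.644; v² = 0.00627264.
t = (1.644 − 0.125)/0.00627264 = 242 days (vs. the pure-advection estimate x/v = 261 d).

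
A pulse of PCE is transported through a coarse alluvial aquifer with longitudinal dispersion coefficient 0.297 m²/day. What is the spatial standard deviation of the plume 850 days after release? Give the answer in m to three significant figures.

22.5 m

Dispersive spreading gives a Gaussian with σ² = 2Dt; advection only shifts the center.
σ = √(2 × 0.297 × 850) = 22.5 m.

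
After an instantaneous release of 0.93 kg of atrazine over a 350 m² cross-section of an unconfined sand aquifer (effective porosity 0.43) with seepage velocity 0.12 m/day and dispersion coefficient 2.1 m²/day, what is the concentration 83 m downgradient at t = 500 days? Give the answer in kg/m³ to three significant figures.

For an instantaneous plane source, C(x,t) = M/(n_e·A·√(4πDt)) · exp(−(x−vt)²/(4Dt)), with n_e·A the pore (flow) area.
Plume center vt = 0.12 × 500 = 60 m, so the well at 83 m is 23 m downgradient of the peak.
√(4πDt) = 114.9 m, giving peak height M/(n_e·A·√(4πDt)) = 0.93/(0.43 × 350 × 114.9) = 5.378e-05 kg/m³.
(x−vt)²/(4Dt) = (23)²/(4 × 2.1 × 500) = 0.1260; exp(−0.1260) = 0.8816.
C = 5.378e-05 × 0.8816 = 4.74e-05 kg/m³.

4.74e-05 kg/m³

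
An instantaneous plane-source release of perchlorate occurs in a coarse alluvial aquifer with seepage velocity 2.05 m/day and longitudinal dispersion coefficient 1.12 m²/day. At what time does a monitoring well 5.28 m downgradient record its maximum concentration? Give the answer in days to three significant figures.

For the 1D instantaneous-source solution, setting ∂C/∂t = 0 at fixed x gives v²t² + 2Dt − x² = 0, so t = (√(D² + v²x²) − D)/v².
√(D² + v²x²) = √(1.12² + 2.05² × 5.28²) = 10.88; v² = 4.2025.
t = (10.88 − 1.12)/4.2025 = 2.32 days (vs. the pure-advection estimate x/v = 2.58 d).

2.32 days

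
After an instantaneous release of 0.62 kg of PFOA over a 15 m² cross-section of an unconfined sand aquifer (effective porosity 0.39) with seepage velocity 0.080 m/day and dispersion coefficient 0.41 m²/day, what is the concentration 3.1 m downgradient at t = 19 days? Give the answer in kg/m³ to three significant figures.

0.00989 kg/m³

For an instantaneous plane source, C(x,t) = M/(n_e·A·√(4πDt)) · exp(−(x−vt)²/(4Dt)), with n_e·A the pore (flow) area.
Plume center vt = 0.080 × 19 = 1.52 m, so the well at 3.1 m is 1.58 m downgradient of the peak.
√(4πDt) = 9.894 m, giving peak height M/(n_e·A·√(4πDt)) = 0.62/(0.39 × 15 × 9.894) = 0.01071 kg/m³.
(x−vt)²/(4Dt) = (1.58)²/(4 × 0.41 × 19) = 0.08012; exp(−0.08012) = 0.9230.
C = 0.01071 × 0.9230 = 0.00989 kg/m³.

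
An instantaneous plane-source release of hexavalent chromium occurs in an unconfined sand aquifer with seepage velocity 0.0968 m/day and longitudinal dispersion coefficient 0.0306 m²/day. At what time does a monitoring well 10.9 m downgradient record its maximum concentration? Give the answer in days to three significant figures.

109 days

For the 1D instantaneous-source solution, setting ∂C/∂t = 0 at fixed x gives v²t² + 2Dt − x² = 0, so t = (√(D² + v²x²) − D)/v².
√(D² + v²x²) = √(0.0306² + 0.0968² × 10.9²) = 1.056; v² = 0.00937024.
t = (1.056 − 0.0306)/0.00937024 = 109 days (vs. the pure-advection estimate x/v = 113 d).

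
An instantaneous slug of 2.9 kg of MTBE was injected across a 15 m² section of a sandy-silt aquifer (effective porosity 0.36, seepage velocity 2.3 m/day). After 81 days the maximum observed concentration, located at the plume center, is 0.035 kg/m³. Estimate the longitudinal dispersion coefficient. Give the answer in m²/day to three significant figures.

0.231 m²/day

At the plume center C_max = M/(n_e·A·√(4πDt)), so D = M²/(4πt·(n_e·A·C_max)²).
n_e·A·C_max = 0.36 × 15 × 0.035 = 0.1890 kg/m.
D = 2.9²/(4π × 81 × 0.1890²) = 0.231 m²/day.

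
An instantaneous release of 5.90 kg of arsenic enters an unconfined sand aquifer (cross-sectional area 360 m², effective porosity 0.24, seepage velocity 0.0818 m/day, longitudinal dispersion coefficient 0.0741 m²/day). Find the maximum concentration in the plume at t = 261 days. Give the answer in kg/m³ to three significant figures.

The peak of an instantaneous 1D plume sits at x = vt; there the Gaussian factor is 1 and C_max = M/(n_e·A·√(4πDt)), where n_e·A is the pore area the mass is dissolved in.
√(4πDt) = √(4π × 0.0741 × 261) = 15.59 m, so C_max = 5.90/(0.24 × 360 × 15.59) = 0.00438 kg/m³.

0.00438 kg/m³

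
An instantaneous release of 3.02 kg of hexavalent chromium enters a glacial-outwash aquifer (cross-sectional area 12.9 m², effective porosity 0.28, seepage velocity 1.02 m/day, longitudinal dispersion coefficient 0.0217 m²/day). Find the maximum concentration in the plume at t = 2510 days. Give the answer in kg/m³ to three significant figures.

The peak of an instantaneous 1D plume sits at x = vt; there the Gaussian factor is 1 and C_max = M/(n_e·A·√(4πDt)), where n_e·A is the pore area the mass is dissolved in.
√(4πDt) = √(4π × 0.0217 × 2510) = 26.16 m, so C_max = 3.02/(0.28 × 12.9 × 26.16) = 0.0320 kg/m³.

0.0320 kg/m³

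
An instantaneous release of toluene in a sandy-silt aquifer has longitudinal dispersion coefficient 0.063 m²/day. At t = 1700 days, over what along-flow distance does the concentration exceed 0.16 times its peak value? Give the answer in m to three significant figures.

56.0 m

The plume is Gaussian with σ = √(2Dt) = √(2 × 0.063 × 1700) = 14.64 m.
C/C_peak = exp(−Δx²/(2σ²)) = 0.16 ⇒ Δx = σ·√(−2 ln 0.16) = 14.64 × 1.914 = 28.02 m.
Width = 2Δx = 56.0 m.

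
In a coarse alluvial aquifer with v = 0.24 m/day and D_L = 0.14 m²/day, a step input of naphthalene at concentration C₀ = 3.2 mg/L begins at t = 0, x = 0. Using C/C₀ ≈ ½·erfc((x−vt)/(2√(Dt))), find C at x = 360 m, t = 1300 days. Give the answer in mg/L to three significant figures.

0.0190 mg/L

For a continuous step input, C/C₀ ≈ ½·erfc((x−vt)/(2√(Dt))).
vt = 0.24 × 1300 = 312 m and 2√(Dt) = 2√(0.14 × 1300) = 26.98 m.
Argument (x−vt)/(2√(Dt)) = (360 − 312)/26.98 = 1.779; ½·erfc(1.779) = 0.005937.
C = 3.2 × 0.005937 = 0.0190 mg/L.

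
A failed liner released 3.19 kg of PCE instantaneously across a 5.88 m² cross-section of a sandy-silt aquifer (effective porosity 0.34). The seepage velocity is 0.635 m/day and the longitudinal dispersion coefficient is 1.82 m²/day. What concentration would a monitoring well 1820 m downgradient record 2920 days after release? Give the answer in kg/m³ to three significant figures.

0.00584 kg/m³

For an instantaneous plane source, C(x,t) = M/(n_e·A·√(4πDt)) · exp(−(x−vt)²/(4Dt)), with n_e·A the pore (flow) area.
Plume center vt = 0.635 × 2920 = 1854.2 m, so the well at 1820 m is 34.2 m upgradient of the peak.
√(4πDt) = 258.4 m, giving peak height M/(n_e·A·√(4πDt)) = 3.19/(0.34 × 5.88 × 258.4) = 0.006175 kg/m³.
(x−vt)²/(4Dt) = (-34.2)²/(4 × 1.82 × 2920) = 0.05502; exp(−0.05502) = 0.9465.
C = 0.006175 × 0.9465 = 0.00584 kg/m³.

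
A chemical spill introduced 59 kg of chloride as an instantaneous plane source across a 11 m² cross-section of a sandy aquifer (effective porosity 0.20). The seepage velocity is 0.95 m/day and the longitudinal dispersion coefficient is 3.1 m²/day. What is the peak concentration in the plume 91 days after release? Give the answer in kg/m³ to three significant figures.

The peak of an instantaneous 1D plume sits at x = vt; there the Gaussian factor is 1 and C_max = M/(n_e·A·√(4πDt)), where n_e·A is the pore area the mass is dissolved in.
√(4πDt) = √(4π × 3.1 × 91) = 59.54 m, so C_max = 59/(0.20 × 11 × 59.54) = 0.450 kg/m³.

0.450 kg/m³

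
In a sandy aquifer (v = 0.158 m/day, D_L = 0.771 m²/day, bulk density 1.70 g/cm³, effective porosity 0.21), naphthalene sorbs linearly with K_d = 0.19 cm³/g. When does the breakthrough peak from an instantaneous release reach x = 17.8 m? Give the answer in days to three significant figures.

Retardation factor R = 1 + ρ_b·K_d/n = 1 + 1.70 × 0.19/0.21 = 2.538.
Sorption retards both mechanisms: v_R = v/R = 0.06225 m/day, D_R = D/R = 0.3038 m²/day.
Peak time from v_R²t² + 2D_R t − x² = 0: t = (√(D_R² + v_R²x²) − D_R)/v_R².
√(D_R² + v_R²x²) = √(0.3038² + 0.06225² × 17.8²) = 1.149; v_R² = 0.003875.
t = (1.149 − 0.3038)/0.003875 = 218 days.

218 days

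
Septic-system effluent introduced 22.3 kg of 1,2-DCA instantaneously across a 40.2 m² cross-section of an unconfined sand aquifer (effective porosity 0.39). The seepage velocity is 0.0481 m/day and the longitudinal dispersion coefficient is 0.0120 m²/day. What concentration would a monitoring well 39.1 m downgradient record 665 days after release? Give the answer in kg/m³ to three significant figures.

0.0291 kg/m³

For an instantaneous plane source, C(x,t) = M/(n_e·A·√(4πDt)) · exp(−(x−vt)²/(4Dt)), with n_e·A the pore (flow) area.
Plume center vt = 0.0481 × 665 = 31.9865 m, so the well at 39.1 m is 7.1135 m downgradient of the peak.
√(4πDt) = 10.01 m, giving peak height M/(n_e·A·√(4πDt)) = 22.3/(0.39 × 40.2 × 10.01) = 0.1421 kg/m³.
(x−vt)²/(4Dt) = (7.1135)²/(4 × 0.0120 × 665) = 1.585; exp(−1.585) = 0.2049.
C = 0.1421 × 0.2049 = 0.0291 kg/m³.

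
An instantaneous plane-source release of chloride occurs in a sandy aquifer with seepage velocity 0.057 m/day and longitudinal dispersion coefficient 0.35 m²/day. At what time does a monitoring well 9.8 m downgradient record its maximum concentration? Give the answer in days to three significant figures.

For the 1D instantaneous-source solution, setting ∂C/∂t = 0 at fixed x gives v²t² + 2Dt − x² = 0, so t = (√(D² + v²x²) − D)/v².
√(D² + v²x²) = √(0.35² + 0.057² × 9.8²) = 0.6592; v² = 0.003249.
t = (0.6592 − 0.35)/0.003249 = 95.2 days (vs. the pure-advection estimate x/v = 172 d).

95.2 days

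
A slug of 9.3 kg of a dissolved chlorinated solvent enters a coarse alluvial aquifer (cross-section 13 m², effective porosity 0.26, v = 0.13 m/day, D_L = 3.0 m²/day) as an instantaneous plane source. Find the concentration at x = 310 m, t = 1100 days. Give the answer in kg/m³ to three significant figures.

For an instantaneous plane source, C(x,t) = M/(n_e·A·√(4πDt)) · exp(−(x−vt)²/(4Dt)), with n_e·A the pore (flow) area.
Plume center vt = 0.13 × 1100 = 143 m, so the well at 310 m is 167 m downgradient of the peak.
√(4πDt) = 203.6 m, giving peak height M/(n_e·A·√(4πDt)) = 9.3/(0.26 × 13 × 203.6) = 0.01351 kg/m³.
(x−vt)²/(4Dt) = (167)²/(4 × 3.0 × 1100) = 2.113; exp(−2.113) = 0.1209.
C = 0.01351 × 0.1209 = 0.00163 kg/m³.

0.00163 kg/m³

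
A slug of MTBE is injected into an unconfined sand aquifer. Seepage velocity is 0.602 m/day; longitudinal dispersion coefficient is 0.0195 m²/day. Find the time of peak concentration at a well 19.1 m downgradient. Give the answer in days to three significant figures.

For the 1D instantaneous-source solution, setting ∂C/∂t = 0 at fixed x gives v²t² + 2Dt − x² = 0, so t = (√(D² + v²x²) − D)/v².
√(D² + v²x²) = √(0.0195² + 0.602² × 19.1²) = 11.50; v² = 0.362404.
t = (11.50 − 0.0195)/0.362404 = 31.7 days (vs. the pure-advection estimate x/v = 31.7 d).

31.7 days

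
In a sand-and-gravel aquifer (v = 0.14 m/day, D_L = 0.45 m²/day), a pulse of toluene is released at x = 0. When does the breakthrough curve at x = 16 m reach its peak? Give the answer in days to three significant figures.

For the 1D instantaneous-source solution, setting ∂C/∂t = 0 at fixed x gives v²t² + 2Dt − x² = 0, so t = (√(D² + v²x²) − D)/v².
√(D² + v²x²) = √(0.45² + 0.14² × 16²) = 2.285; v² = 0.0196.
t = (2.285 − 0.45)/0.0196 = 93.6 days (vs. the pure-advection estimate x/v = 114 d).

93.6 days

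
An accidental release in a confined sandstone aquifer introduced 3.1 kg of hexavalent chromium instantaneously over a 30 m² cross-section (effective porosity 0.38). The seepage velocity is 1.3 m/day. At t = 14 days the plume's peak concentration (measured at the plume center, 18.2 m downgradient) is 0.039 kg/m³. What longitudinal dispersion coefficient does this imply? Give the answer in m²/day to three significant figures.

At the plume center C_max = M/(n_e·A·√(4πDt)), so D = M²/(4πt·(n_e·A·C_max)²).
n_e·A·C_max = 0.38 × 30 × 0.039 = 0.4446 kg/m.
D = 3.1²/(4π × 14 × 0.4446²) = 0.276 m²/day.

0.276 m²/day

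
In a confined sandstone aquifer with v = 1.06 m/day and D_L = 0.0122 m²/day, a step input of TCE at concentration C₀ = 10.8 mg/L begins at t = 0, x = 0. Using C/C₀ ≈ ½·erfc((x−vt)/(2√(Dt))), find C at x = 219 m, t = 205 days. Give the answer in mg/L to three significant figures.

For a continuous step input, C/C₀ ≈ ½·erfc((x−vt)/(2√(Dt))).
vt = 1.06 × 205 = 217.3 m and 2√(Dt) = 2√(0.0122 × 205) = 3.163 m.
Argument (x−vt)/(2√(Dt)) = (219 − 217.3)/3.163 = 0.5375; ½·erfc(0.5375) = 0.2236.
C = 10.8 × 0.2236 = 2.41 mg/L.

2.41 mg/L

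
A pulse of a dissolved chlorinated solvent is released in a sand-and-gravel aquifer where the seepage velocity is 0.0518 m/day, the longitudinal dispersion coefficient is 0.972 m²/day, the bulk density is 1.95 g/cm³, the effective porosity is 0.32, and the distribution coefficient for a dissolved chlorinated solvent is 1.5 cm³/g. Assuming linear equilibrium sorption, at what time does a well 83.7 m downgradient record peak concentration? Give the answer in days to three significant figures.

13100 days

Retardation factor R = 1 + ρ_b·K_d/n = 1 + 1.95 × 1.5/0.32 = 10.14.
Sorption retards both mechanisms: v_R = v/R = 0.005108 m/day, D_R = D/R = 0.09586 m²/day.
Peak time from v_R²t² + 2D_R t − x² = 0: t = (√(D_R² + v_R²x²) − D_R)/v_R².
√(D_R² + v_R²x²) = √(0.09586² + 0.005108² × 83.7²) = 0.4382; v_R² = 2.609e-05.
t = (0.4382 − 0.09586)/2.609e-05 = 13100 days.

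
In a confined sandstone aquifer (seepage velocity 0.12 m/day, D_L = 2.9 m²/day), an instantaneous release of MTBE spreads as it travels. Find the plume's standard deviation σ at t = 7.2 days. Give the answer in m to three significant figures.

Dispersive spreading gives a Gaussian with σ² = 2Dt; advection only shifts the center.
σ = √(2 × 2.9 × 7.2) = 6.46 m.

6.46 m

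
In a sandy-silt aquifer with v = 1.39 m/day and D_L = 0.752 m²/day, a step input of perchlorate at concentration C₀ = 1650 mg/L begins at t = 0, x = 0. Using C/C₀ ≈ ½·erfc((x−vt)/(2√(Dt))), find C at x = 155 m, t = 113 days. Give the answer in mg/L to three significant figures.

929 mg/L

For a continuous step input, C/C₀ ≈ ½·erfc((x−vt)/(2√(Dt))).
vt = 1.39 × 113 = 157.07 m and 2√(Dt) = 2√(0.752 × 113) = 18.44 m.
Argument (x−vt)/(2√(Dt)) = (155 − 157.07)/18.44 = -0.1123; ½·erfc(-0.1123) = 0.5631.
C = 1650 × 0.5631 = 929 mg/L.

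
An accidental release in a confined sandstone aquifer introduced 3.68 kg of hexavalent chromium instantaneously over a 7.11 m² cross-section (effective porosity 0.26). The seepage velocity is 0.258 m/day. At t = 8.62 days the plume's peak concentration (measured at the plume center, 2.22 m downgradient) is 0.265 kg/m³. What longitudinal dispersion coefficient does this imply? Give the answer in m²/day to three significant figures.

At the plume center C_max = M/(n_e·A·√(4πDt)), so D = M²/(4πt·(n_e·A·C_max)²).
n_e·A·C_max = 0.26 × 7.11 × 0.265 = 0.4899 kg/m.
D = 3.68²/(4π × 8.62 × 0.4899²) = 0.521 m²/day.

0.521 m²/day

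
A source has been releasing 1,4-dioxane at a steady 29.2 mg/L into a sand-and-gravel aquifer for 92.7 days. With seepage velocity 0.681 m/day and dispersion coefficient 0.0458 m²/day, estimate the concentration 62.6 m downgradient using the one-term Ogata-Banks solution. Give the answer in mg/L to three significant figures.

For a continuous step input, C/C₀ ≈ ½·erfc((x−vt)/(2√(Dt))).
vt = 0.681 × 92.7 = 63.1287 m and 2√(Dt) = 2√(0.0458 × 92.7) = 4.121 m.
Argument (x−vt)/(2√(Dt)) = (62.6 − 63.1287)/4.121 = -0.1283; ½·erfc(-0.1283) = 0.5720.
C = 29.2 × 0.5720 = 16.7 mg/L.

16.7 mg/L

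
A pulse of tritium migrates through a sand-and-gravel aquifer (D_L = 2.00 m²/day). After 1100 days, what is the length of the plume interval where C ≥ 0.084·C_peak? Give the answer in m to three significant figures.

The plume is Gaussian with σ = √(2Dt) = √(2 × 2.00 × 1100) = 66.33 m.
C/C_peak = exp(−Δx²/(2σ²)) = 0.084 ⇒ Δx = σ·√(−2 ln 0.084) = 66.33 × 2.226 = 147.7 m.
Width = 2Δx = 295 m.

295 m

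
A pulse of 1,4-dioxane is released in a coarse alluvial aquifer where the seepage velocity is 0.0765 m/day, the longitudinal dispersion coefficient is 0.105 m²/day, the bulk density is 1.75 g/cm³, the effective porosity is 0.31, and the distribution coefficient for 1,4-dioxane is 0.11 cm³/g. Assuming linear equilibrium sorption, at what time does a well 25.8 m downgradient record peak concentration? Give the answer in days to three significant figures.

518 days

Retardation factor R = 1 + ρ_b·K_d/n = 1 + 1.75 × 0.11/0.31 = 1.621.
Sorption retards both mechanisms: v_R = v/R = 0.04719 m/day, D_R = D/R = 0.06477 m²/day.
Peak time from v_R²t² + 2D_R t − x² = 0: t = (√(D_R² + v_R²x²) − D_R)/v_R².
√(D_R² + v_R²x²) = √(0.06477² + 0.04719² × 25.8²) = 1.219; v_R² = 0.002227.
t = (1.219 − 0.06477)/0.002227 = 518 days.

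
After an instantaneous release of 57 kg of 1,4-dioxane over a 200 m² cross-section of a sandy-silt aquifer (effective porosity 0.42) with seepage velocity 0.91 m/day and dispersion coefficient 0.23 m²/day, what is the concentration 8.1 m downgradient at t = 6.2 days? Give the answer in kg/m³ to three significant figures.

For an instantaneous plane source, C(x,t) = M/(n_e·A·√(4πDt)) · exp(−(x−vt)²/(4Dt)), with n_e·A the pore (flow) area.
Plume center vt = 0.91 × 6.2 = 5.642 m, so the well at 8.1 m is 2.458 m downgradient of the peak.
√(4πDt) = 4.233 m, giving peak height M/(n_e·A·√(4πDt)) = 57/(0.42 × 200 × 4.233) = 0.1603 kg/m³.
(x−vt)²/(4Dt) = (2.458)²/(4 × 0.23 × 6.2) = 1.059; exp(−1.059) = 0.3468.
C = 0.1603 × 0.3468 = 0.0556 kg/m³.

0.0556 kg/m³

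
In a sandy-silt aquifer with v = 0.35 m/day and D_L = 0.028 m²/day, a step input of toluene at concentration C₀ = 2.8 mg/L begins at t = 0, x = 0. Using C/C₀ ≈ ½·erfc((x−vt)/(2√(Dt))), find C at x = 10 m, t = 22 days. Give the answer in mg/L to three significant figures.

0.0536 mg/L

For a continuous step input, C/C₀ ≈ ½·erfc((x−vt)/(2√(Dt))).
vt = 0.35 × 22 = 7.7 m and 2√(Dt) = 2√(0.028 × 22) = 1.570 m.
Argument (x−vt)/(2√(Dt)) = (10 − 7.7)/1.570 = 1.465; ½·erfc(1.465) = 0.01914.
C = 2.8 × 0.01914 = 0.0536 mg/L.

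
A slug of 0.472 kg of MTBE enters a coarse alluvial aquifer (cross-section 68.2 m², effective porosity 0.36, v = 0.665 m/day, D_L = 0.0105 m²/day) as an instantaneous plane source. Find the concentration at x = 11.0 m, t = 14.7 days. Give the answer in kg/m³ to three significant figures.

0.00122 kg/m³

For an instantaneous plane source, C(x,t) = M/(n_e·A·√(4πDt)) · exp(−(x−vt)²/(4Dt)), with n_e·A the pore (flow) area.
Plume center vt = 0.665 × 14.7 = 9.7755 m, so the well at 11.0 m is 1.2245 m downgradient of the peak.
√(4πDt) = 1.393 m, giving peak height M/(n_e·A·√(4πDt)) = 0.472/(0.36 × 68.2 × 1.393) = 0.01380 kg/m³.
(x−vt)²/(4Dt) = (1.2245)²/(4 × 0.0105 × 14.7) = 2.429; exp(−2.429) = 0.08812.
C = 0.01380 × 0.08812 = 0.00122 kg/m³.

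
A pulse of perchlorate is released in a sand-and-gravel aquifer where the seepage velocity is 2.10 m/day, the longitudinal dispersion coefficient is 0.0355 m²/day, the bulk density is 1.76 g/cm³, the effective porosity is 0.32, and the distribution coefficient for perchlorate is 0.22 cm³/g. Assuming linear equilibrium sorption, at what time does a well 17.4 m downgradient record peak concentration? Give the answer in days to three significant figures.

Retardation factor R = 1 + ρ_b·K_d/n = 1 + 1.76 × 0.22/0.32 = 2.210.
Sorption retards both mechanisms: v_R = v/R = 0.9502 m/day, D_R = D/R = 0.01606 m²/day.
Peak time from v_R²t² + 2D_R t − x² = 0: t = (√(D_R² + v_R²x²) − D_R)/v_R².
√(D_R² + v_R²x²) = √(0.01606² + 0.9502² × 17.4²) = 16.53; v_R² = 0.9029.
t = (16.53 − 0.01606)/0.9029 = 18.3 days.

18.3 days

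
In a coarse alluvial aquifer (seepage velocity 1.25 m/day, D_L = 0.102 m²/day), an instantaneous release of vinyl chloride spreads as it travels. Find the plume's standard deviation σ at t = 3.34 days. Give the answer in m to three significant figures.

Dispersive spreading gives a Gaussian with σ² = 2Dt; advection only shifts the center.
σ = √(2 × 0.102 × 3.34) = 0.825 m.

0.825 m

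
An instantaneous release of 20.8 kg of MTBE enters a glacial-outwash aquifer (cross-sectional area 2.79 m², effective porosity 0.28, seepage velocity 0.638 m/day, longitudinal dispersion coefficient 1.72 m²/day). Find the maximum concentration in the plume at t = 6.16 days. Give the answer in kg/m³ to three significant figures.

The peak of an instantaneous 1D plume sits at x = vt; there the Gaussian factor is 1 and C_max = M/(n_e·A·√(4πDt)), where n_e·A is the pore area the mass is dissolved in.
√(4πDt) = √(4π × 1.72 × 6.16) = 11.54 m, so C_max = 20.8/(0.28 × 2.79 × 11.54) = 2.31 kg/m³.

2.31 kg/m³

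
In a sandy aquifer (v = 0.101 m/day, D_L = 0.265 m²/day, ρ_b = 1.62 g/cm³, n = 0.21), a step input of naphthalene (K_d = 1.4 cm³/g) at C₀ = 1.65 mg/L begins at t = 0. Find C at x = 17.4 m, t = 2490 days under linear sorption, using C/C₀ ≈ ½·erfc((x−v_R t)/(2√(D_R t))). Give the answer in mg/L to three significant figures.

1.06 mg/L

Retardation factor R = 1 + ρ_b·K_d/n = 1 + 1.62 × 1.4/0.21 = 11.80.
Sorption retards both mechanisms: v_R = v/R = 0.008559 m/day, D_R = D/R = 0.02246 m²/day.
v_R·t = 0.008559 × 2490 = 21.31191 m; 2√(D_R t) = 14.96 m; argument = (17.4 − 21.31191)/14.96 = -0.2615.
C = C₀ × ½·erfc(-0.2615) = 1.65 × 0.6442 = 1.06 mg/L.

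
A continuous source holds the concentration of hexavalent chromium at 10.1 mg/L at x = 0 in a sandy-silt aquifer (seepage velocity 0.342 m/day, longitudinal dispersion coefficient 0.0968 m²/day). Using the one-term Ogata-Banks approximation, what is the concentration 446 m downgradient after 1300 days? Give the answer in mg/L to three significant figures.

For a continuous step input, C/C₀ ≈ ½·erfc((x−vt)/(2√(Dt))).
vt = 0.342 × 1300 = 444.6 m and 2√(Dt) = 2√(0.0968 × 1300) = 22.44 m.
Argument (x−vt)/(2√(Dt)) = (446 − 444.6)/22.44 = 0.06239; ½·erfc(0.06239) = 0.4648.
C = 10.1 × 0.4648 = 4.69 mg/L.

4.69 mg/L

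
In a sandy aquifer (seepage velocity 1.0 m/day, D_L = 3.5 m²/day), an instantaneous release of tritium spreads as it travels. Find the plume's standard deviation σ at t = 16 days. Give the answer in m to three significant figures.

Dispersive spreading gives a Gaussian with σ² = 2Dt; advection only shifts the center.
σ = √(2 × 3.5 × 16) = 10.6 m.

10.6 m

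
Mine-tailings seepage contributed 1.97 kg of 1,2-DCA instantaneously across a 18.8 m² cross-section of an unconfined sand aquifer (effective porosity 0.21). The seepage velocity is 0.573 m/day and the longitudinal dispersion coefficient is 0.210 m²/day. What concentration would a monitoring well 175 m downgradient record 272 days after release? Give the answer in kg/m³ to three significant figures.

For an instantaneous plane source, C(x,t) = M/(n_e·A·√(4πDt)) · exp(−(x−vt)²/(4Dt)), with n_e·A the pore (flow) area.
Plume center vt = 0.573 × 272 = 155.856 m, so the well at 175 m is 19.144 m downgradient of the peak.
√(4πDt) = 26.79 m, giving peak height M/(n_e·A·√(4πDt)) = 1.97/(0.21 × 18.8 × 26.79) = 0.01863 kg/m³.
(x−vt)²/(4Dt) = (19.144)²/(4 × 0.210 × 272) = 1.604; exp(−1.604) = 0.2011.
C = 0.01863 × 0.2011 = 0.00375 kg/m³.

0.00375 kg/m³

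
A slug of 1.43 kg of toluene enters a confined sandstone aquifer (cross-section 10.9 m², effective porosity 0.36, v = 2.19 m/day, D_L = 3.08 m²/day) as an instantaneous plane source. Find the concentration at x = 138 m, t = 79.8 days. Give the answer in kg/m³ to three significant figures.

0.00166 kg/m³

For an instantaneous plane source, C(x,t) = M/(n_e·A·√(4πDt)) · exp(−(x−vt)²/(4Dt)), with n_e·A the pore (flow) area.
Plume center vt = 2.19 × 79.8 = 174.762 m, so the well at 138 m is 36.762 m upgradient of the peak.
√(4πDt) = 55.58 m, giving peak height M/(n_e·A·√(4πDt)) = 1.43/(0.36 × 10.9 × 55.58) = 0.006557 kg/m³.
(x−vt)²/(4Dt) = (-36.762)²/(4 × 3.08 × 79.8) = 1.375; exp(−1.375) = 0.2528.
C = 0.006557 × 0.2528 = 0.00166 kg/m³.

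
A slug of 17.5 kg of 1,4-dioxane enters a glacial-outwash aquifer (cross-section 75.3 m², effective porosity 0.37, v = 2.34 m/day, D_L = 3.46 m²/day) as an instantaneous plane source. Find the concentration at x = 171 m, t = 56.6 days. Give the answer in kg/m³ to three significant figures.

For an instantaneous plane source, C(x,t) = M/(n_e·A·√(4πDt)) · exp(−(x−vt)²/(4Dt)), with n_e·A the pore (flow) area.
Plume center vt = 2.34 × 56.6 = 132.444 m, so the well at 171 m is 38.556 m downgradient of the peak.
√(4πDt) = 49.61 m, giving peak height M/(n_e·A·√(4πDt)) = 17.5/(0.37 × 75.3 × 49.61) = 0.01266 kg/m³.
(x−vt)²/(4Dt) = (38.556)²/(4 × 3.46 × 56.6) = 1.898; exp(−1.898) = 0.1499.
C = 0.01266 × 0.1499 = 0.00190 kg/m³.

0.00190 kg/m³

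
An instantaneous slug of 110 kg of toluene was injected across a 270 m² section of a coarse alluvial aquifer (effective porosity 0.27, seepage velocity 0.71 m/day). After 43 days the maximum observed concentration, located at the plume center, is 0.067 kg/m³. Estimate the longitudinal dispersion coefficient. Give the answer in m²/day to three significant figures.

At the plume center C_max = M/(n_e·A·√(4πDt)), so D = M²/(4πt·(n_e·A·C_max)²).
n_e·A·C_max = 0.27 × 270 × 0.067 = 4.884 kg/m.
D = 110²/(4π × 43 × 4.884²) = 0.939 m²/day.

0.939 m²/day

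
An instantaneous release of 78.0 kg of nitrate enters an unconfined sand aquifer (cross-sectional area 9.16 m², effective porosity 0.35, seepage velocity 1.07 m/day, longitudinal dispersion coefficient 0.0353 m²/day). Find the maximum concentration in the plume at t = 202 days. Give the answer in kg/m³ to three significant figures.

2.57 kg/m³

The peak of an instantaneous 1D plume sits at x = vt; there the Gaussian factor is 1 and C_max = M/(n_e·A·√(4πDt)), where n_e·A is the pore area the mass is dissolved in.
√(4πDt) = √(4π × 0.0353 × 202) = 9.466 m, so C_max = 78.0/(0.35 × 9.16 × 9.466) = 2.57 kg/m³.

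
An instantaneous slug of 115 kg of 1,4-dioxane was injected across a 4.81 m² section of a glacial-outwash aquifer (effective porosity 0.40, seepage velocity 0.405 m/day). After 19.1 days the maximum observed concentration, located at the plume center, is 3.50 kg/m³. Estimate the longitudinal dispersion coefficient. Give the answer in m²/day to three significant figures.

At the plume center C_max = M/(n_e·A·√(4πDt)), so D = M²/(4πt·(n_e·A·C_max)²).
n_e·A·C_max = 0.40 × 4.81 × 3.50 = 6.734 kg/m.
D = 115²/(4π × 19.1 × 6.734²) = 1.22 m²/day.

1.22 m²/day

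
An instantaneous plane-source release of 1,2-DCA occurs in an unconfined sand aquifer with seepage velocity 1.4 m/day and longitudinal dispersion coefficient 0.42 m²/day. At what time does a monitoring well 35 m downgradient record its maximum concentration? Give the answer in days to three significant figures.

24.8 days

For the 1D instantaneous-source solution, setting ∂C/∂t = 0 at fixed x gives v²t² + 2Dt − x² = 0, so t = (√(D² + v²x²) − D)/v².
√(D² + v²x²) = √(0.42² + 1.4² × 35²) = 49.00; v² = 1.96.
t = (49.00 − 0.42)/1.96 = 24.8 days (vs. the pure-advection estimate x/v = 25.0 d).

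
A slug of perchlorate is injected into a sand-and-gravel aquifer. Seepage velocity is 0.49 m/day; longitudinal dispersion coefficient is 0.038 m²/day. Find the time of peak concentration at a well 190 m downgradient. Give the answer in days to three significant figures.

For the 1D instantaneous-source solution, setting ∂C/∂t = 0 at fixed x gives v²t² + 2Dt − x² = 0, so t = (√(D² + v²x²) − D)/v².
√(D² + v²x²) = √(0.038² + 0.49² × 190²) = 93.10; v² = 0.2401.
t = (93.10 − 0.038)/0.2401 = 388 days (vs. the pure-advection estimate x/v = 388 d).

388 days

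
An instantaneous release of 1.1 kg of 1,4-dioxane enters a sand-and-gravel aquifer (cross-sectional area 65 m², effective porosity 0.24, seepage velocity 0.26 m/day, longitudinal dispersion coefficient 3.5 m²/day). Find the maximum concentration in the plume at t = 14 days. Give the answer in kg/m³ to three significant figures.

0.00284 kg/m³

The peak of an instantaneous 1D plume sits at x = vt; there the Gaussian factor is 1 and C_max = M/(n_e·A·√(4πDt)), where n_e·A is the pore area the mass is dissolved in.
√(4πDt) = √(4π × 3.5 × 14) = 24.81 m, so C_max = 1.1/(0.24 × 65 × 24.81) = 0.00284 kg/m³.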